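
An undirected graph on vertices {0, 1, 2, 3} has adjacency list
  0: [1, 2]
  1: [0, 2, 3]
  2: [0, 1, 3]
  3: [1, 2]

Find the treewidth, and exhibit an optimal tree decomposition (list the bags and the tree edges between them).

Every bag has size at most 3, so the width is 3 − 1 = 2 and tw(G) ≤ 2. For the lower bound, the 3 vertices {0, 1, 2} are pairwise adjacent, and any tree decomposition puts a clique entirely inside one bag — forcing width ≥ 2. Therefore the treewidth is 2.

Treewidth 2.
Bags: B1 = {0, 1, 2}  B2 = {1, 2, 3}
Tree: B1–B2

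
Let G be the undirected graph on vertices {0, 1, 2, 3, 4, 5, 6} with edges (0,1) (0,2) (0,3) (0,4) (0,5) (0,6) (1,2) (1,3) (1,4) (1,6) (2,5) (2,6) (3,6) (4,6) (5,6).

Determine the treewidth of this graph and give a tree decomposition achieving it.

Treewidth 3.
One such decomposition:
Bags: B1 = {0, 1, 2, 6}  B2 = {0, 2, 5, 6}  B3 = {0, 1, 3, 6}  B4 = {0, 1, 4, 6}
Tree: B1–B2, B1–B3, B1–B4

Each bag holds 4 vertices, so the decomposition has width 3, which upper-bounds the treewidth. Conversely, {0, 1, 2, 6} is a clique of size 4, and the vertices of any clique must share a bag in every tree decomposition; so some bag has ≥ 4 vertices and tw(G) ≥ 3. Hence tw(G) = 3 exactly.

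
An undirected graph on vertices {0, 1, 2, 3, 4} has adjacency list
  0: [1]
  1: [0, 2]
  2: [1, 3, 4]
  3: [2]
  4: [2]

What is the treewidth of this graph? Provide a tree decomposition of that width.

Each bag holds 2 vertices, so the decomposition has width 1, which upper-bounds the treewidth. G has an edge, so its treewidth is at least 1. Combining the bounds, tw(G) = 1.

Treewidth 1.
One such decomposition:
Bags: B1 = {1, 2}  B2 = {2, 4}  B3 = {0, 1}  B4 = {2, 3}
Tree: B1–B2, B1–B3, B2–B4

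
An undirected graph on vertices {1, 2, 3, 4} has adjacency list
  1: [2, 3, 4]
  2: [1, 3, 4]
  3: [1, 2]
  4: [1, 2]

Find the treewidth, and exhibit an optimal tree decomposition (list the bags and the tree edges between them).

Treewidth 2.
One such decomposition:
Bags: B1 = {1, 2, 4}  B2 = {1, 2, 3}
Tree: B1–B2

The largest bag has 3 vertices, giving width 2; this decomposition certifies tw(G) ≤ 2. Conversely, {1, 2, 3} is a clique of size 3, and the vertices of any clique must share a bag in every tree decomposition; so some bag has ≥ 3 vertices and tw(G) ≥ 2. Therefore the treewidth is 2.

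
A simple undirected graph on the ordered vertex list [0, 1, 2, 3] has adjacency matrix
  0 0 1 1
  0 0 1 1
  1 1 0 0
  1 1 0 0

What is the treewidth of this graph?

2

A width-2 tree decomposition is:
Bags: B1 = {0, 2, 3}  B2 = {1, 2, 3}
Tree: B1–B2
The largest bag has 3 vertices, giving width 2; this decomposition certifies tw(G) ≤ 2. The edges 2–0–3–1–2 form a cycle, so G is not a tree and its treewidth is at least 2. Combining the bounds, tw(G) = 2.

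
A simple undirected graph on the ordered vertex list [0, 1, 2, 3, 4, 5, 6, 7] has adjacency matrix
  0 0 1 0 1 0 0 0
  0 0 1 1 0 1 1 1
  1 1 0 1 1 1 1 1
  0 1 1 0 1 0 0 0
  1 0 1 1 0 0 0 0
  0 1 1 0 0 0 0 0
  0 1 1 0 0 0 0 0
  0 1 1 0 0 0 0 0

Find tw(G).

2

A width-2 tree decomposition is:
Bags: B1 = {2, 3, 4}  B2 = {1, 2, 3}  B3 = {0, 2, 4}  B4 = {1, 2, 6}  B5 = {1, 2, 7}  B6 = {1, 2, 5}
Tree: B1–B2, B1–B3, B2–B4, B4–B5, B5–B6
Each bag holds 3 vertices, so the decomposition has width 2, which upper-bounds the treewidth. On the other hand G contains the 3-clique {0, 2, 4}. A clique must lie in a single bag of any decomposition, so no decomposition can have width below 2. Hence tw(G) = 2 exactly.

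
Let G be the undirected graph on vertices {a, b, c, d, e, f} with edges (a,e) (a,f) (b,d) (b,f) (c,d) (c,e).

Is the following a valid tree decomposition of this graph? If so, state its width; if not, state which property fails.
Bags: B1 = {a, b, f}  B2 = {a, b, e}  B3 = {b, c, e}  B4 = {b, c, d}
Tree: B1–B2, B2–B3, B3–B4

Yes; width 2.

Vertex coverage: the bags together contain {a, b, c, d, e, f}, the full vertex set. Edge coverage: each edge of G has both endpoints in at least one bag. Running intersection: for every vertex, the bags containing it form a connected subtree. All three properties hold, so this is a valid tree decomposition of width max|bag| − 1 = 2, and hence tw(G) ≤ 2.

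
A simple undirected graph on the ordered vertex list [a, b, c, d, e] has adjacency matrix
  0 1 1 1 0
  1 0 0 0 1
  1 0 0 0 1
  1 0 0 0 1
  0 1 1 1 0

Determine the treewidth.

A width-2 tree decomposition is:
Bags: B1 = {a, d, e}  B2 = {a, b, e}  B3 = {a, c, e}
Tree: B1–B2, B2–B3
Each bag holds 3 vertices, so the decomposition has width 2, which upper-bounds the treewidth. For the lower bound, G contains the cycle d–e–b–a–d, so G is not a forest; only forests have treewidth ≤ 1, hence tw(G) ≥ 2. Combining the bounds, tw(G) = 2.

2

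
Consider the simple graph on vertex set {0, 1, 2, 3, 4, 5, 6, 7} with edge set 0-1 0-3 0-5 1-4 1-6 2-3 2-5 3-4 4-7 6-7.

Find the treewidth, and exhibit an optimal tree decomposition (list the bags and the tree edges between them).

Each bag holds 3 vertices, so the decomposition has width 2, which upper-bounds the treewidth. Since 5–2–3–0–5 is a cycle in G, G is not acyclic. Forests are exactly the graphs of treewidth ≤ 1, so tw(G) ≥ 2. Hence tw(G) = 2 exactly.

Treewidth 2.
Bags: B1 = {0, 2, 5}  B2 = {0, 2, 3}  B3 = {0, 1, 3}  B4 = {1, 3, 4}  B5 = {1, 4, 6}  B6 = {4, 6, 7}
Tree: B1–B2, B2–B3, B3–B4, B4–B5, B5–B6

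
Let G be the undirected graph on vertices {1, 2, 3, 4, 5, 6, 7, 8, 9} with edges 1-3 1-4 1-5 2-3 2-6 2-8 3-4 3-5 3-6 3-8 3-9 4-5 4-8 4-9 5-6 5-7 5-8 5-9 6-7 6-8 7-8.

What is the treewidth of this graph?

A width-3 tree decomposition is:
Bags: B1 = {3, 4, 5, 8}  B2 = {3, 5, 6, 8}  B3 = {5, 6, 7, 8}  B4 = {1, 3, 4, 5}  B5 = {2, 3, 6, 8}  B6 = {3, 4, 5, 9}
Tree: B1–B2, B2–B3, B1–B4, B2–B5, B4–B6
Every bag has size at most 4, so the width is 4 − 1 = 3 and tw(G) ≤ 3. Conversely, {2, 3, 6, 8} is a clique of size 4, and the vertices of any clique must share a bag in every tree decomposition; so some bag has ≥ 4 vertices and tw(G) ≥ 3. Hence tw(G) = 3 exactly.

3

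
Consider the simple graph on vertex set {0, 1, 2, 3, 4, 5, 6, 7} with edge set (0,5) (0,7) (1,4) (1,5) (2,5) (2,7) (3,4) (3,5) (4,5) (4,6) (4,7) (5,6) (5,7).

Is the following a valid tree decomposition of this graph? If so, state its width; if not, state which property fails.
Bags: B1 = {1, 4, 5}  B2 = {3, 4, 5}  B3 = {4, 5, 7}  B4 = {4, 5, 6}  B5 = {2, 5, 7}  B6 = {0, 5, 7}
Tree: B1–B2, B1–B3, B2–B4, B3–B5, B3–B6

Yes; width 2.

Vertex coverage: the bags together contain {0, 1, 2, 3, 4, 5, 6, 7}, the full vertex set. Edge coverage: each edge of G has both endpoints in at least one bag. Running intersection: for every vertex, the bags containing it form a connected subtree. All three properties hold, so this is a valid tree decomposition of width max|bag| − 1 = 2, and hence tw(G) ≤ 2.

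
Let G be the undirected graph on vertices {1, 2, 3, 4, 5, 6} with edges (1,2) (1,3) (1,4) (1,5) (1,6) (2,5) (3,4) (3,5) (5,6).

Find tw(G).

A width-2 tree decomposition is:
Bags: B1 = {1, 3, 5}  B2 = {1, 5, 6}  B3 = {1, 3, 4}  B4 = {1, 2, 5}
Tree: B1–B2, B1–B3, B1–B4
Every bag has size at most 3, so the width is 3 − 1 = 2 and tw(G) ≤ 2. For the lower bound, the 3 vertices {1, 3, 4} are pairwise adjacent, and any tree decomposition puts a clique entirely inside one bag — forcing width ≥ 2. The upper and lower bounds meet at 2, so that is the treewidth.

2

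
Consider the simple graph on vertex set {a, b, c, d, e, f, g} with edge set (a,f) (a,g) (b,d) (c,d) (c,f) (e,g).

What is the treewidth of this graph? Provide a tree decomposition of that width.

The largest bag has 2 vertices, giving width 1; this decomposition certifies tw(G) ≤ 1. Since G has at least one edge (e.g. b–d), it is not an edgeless graph, so tw(G) ≥ 1. Hence tw(G) = 1 exactly.

Treewidth 1.
Bags: B1 = {b, d}  B2 = {c, d}  B3 = {c, f}  B4 = {a, f}  B5 = {a, g}  B6 = {e, g}
Tree: B1–B2, B2–B3, B3–B4, B4–B5, B5–B6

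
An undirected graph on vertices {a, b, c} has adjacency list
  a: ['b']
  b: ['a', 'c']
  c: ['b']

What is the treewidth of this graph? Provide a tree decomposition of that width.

Every bag has size at most 2, so the width is 2 − 1 = 1 and tw(G) ≤ 1. G has an edge, so its treewidth is at least 1. Therefore the treewidth is 1.

Treewidth 1.
One such decomposition:
Bags: B1 = {a, b}  B2 = {b, c}
Tree: B1–B2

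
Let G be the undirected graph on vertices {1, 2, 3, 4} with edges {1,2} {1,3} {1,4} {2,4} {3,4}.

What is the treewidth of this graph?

2

A width-2 tree decomposition is:
Bags: B1 = {1, 3, 4}  B2 = {1, 2, 4}
Tree: B1–B2
Every bag has size at most 3, so the width is 3 − 1 = 2 and tw(G) ≤ 2. For the lower bound, the 3 vertices {1, 2, 4} are pairwise adjacent, and any tree decomposition puts a clique entirely inside one bag — forcing width ≥ 2. Combining the bounds, tw(G) = 2.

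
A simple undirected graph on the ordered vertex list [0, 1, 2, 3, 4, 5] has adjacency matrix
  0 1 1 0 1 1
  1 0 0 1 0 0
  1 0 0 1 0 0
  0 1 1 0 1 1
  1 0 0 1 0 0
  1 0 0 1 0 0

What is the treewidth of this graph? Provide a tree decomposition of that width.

The largest bag has 3 vertices, giving width 2; this decomposition certifies tw(G) ≤ 2. The edges 0–2–3–5–0 form a cycle, so G is not a tree and its treewidth is at least 2. The upper and lower bounds meet at 2, so that is the treewidth.

Treewidth 2.
One such decomposition:
Bags: B1 = {0, 2, 3}  B2 = {0, 3, 5}  B3 = {0, 1, 3}  B4 = {0, 3, 4}
Tree: B1–B2, B2–B3, B3–B4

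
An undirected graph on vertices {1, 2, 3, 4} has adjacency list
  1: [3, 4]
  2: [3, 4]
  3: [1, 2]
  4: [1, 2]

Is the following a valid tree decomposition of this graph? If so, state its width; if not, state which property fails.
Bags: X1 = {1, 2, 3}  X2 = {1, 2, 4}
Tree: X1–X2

Yes; width 2.

Checking the three conditions: (i) the bags cover all of {1, 2, 3, 4}; (ii) for each edge, some bag contains both endpoints; (iii) the bags containing any fixed vertex form a subtree. All hold, so the decomposition is valid with width 3 − 1 = 2.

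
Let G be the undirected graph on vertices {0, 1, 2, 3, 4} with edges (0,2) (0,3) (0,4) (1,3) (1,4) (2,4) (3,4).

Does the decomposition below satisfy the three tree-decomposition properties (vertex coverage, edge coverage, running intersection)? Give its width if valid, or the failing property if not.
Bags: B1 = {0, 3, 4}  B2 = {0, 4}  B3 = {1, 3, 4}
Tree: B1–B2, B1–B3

A tree decomposition must satisfy three properties: every vertex lies in some bag; for every edge, both endpoints lie together in some bag; and for every vertex, the bags containing it form a connected subtree. Here vertex 2 appears in no bag, so the decomposition is invalid.

No — vertex 2 appears in no bag.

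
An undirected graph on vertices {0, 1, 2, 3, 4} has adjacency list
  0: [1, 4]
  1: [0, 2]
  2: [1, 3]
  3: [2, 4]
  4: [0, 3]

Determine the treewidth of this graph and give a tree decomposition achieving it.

Treewidth 2.
One such decomposition:
Bags: B1 = {0, 3, 4}  B2 = {0, 2, 3}  B3 = {0, 1, 2}
Tree: B1–B2, B2–B3

The largest bag has 3 vertices, giving width 2; this decomposition certifies tw(G) ≤ 2. For the lower bound, G contains the cycle 0–4–3–2–1–0, so G is not a forest; only forests have treewidth ≤ 1, hence tw(G) ≥ 2. Therefore the treewidth is 2.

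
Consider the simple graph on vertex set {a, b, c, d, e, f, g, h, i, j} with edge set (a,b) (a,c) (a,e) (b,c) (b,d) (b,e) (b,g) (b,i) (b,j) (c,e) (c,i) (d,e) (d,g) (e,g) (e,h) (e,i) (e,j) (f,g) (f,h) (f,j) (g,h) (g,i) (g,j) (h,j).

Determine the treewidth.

A width-3 tree decomposition is:
Bags: B1 = {b, e, g, i}  B2 = {b, c, e, i}  B3 = {a, b, c, e}  B4 = {b, d, e, g}  B5 = {b, e, g, j}  B6 = {e, g, h, j}  B7 = {f, g, h, j}
Tree: B1–B2, B2–B3, B1–B4, B1–B5, B5–B6, B6–B7
Every bag has size at most 4, so the width is 4 − 1 = 3 and tw(G) ≤ 3. Conversely, {e, g, h, j} is a clique of size 4, and the vertices of any clique must share a bag in every tree decomposition; so some bag has ≥ 4 vertices and tw(G) ≥ 3. Combining the bounds, tw(G) = 3.

3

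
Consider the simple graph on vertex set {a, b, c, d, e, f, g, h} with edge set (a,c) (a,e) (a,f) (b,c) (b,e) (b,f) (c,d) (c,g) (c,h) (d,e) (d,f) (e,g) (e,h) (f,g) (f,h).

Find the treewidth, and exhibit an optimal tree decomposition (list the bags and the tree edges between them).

Every bag has size at most 4, so the width is 4 − 1 = 3 and tw(G) ≤ 3. For the lower bound: the 4 vertex sets {a,f}, {e,h}, {c}, {d} are disjoint, each induces a connected subgraph, and every pair is joined by at least one edge of G. Contracting each set to a single vertex therefore yields K_{4} as a minor, and since treewidth is minor-monotone, tw(G) ≥ tw(K_{4}) = 3. The upper and lower bounds meet at 3, so that is the treewidth.

Treewidth 3.
Bags: B1 = {a, c, e, f}  B2 = {c, e, f, h}  B3 = {c, d, e, f}  B4 = {c, e, f, g}  B5 = {b, c, e, f}
Tree: B1–B2, B2–B3, B3–B4, B4–B5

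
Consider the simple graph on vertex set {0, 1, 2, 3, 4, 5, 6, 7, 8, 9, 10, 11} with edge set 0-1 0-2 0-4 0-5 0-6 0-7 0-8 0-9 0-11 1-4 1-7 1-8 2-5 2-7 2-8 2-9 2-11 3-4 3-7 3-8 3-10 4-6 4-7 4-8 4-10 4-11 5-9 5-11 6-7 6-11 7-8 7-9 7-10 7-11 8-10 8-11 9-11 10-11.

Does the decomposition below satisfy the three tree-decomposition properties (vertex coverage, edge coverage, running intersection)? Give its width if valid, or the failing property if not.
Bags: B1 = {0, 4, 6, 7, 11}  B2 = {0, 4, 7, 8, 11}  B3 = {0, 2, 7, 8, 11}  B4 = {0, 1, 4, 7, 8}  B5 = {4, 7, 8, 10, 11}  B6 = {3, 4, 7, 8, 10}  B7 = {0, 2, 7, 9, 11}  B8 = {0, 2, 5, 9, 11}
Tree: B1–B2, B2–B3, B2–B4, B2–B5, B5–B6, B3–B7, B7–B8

Vertex coverage: the bags together contain {0, 1, 2, 3, 4, 5, 6, 7, 8, 9, 10, 11}, the full vertex set. Edge coverage: each edge of G has both endpoints in at least one bag. Running intersection: for every vertex, the bags containing it form a connected subtree. All three properties hold, so this is a valid tree decomposition of width max|bag| − 1 = 4, and hence tw(G) ≤ 4.

Yes; width 4.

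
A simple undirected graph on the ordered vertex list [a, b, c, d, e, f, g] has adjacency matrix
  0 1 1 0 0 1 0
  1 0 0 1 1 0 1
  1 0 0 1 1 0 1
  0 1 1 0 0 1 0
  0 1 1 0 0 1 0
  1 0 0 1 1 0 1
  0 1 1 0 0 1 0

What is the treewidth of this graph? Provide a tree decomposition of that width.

Treewidth 3.
One such decomposition:
Bags: B1 = {b, c, e, f}  B2 = {b, c, f, g}  B3 = {a, b, c, f}  B4 = {b, c, d, f}
Tree: B1–B2, B2–B3, B3–B4

The largest bag has 4 vertices, giving width 3; this decomposition certifies tw(G) ≤ 3. For the lower bound: the 4 vertex sets {e,f}, {c,g}, {b}, {a} are disjoint, each induces a connected subgraph, and every pair is joined by at least one edge of G. Contracting each set to a single vertex therefore yields K_{4} as a minor, and since treewidth is minor-monotone, tw(G) ≥ tw(K_{4}) = 3. Combining the bounds, tw(G) = 3.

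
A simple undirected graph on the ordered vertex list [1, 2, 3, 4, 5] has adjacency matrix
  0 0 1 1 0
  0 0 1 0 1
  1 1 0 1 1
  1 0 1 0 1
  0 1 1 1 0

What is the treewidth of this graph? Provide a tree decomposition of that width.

The largest bag has 3 vertices, giving width 2; this decomposition certifies tw(G) ≤ 2. For the lower bound, the 3 vertices {2, 3, 5} are pairwise adjacent, and any tree decomposition puts a clique entirely inside one bag — forcing width ≥ 2. Combining the bounds, tw(G) = 2.

Treewidth 2.
One such decomposition:
Bags: B1 = {3, 4, 5}  B2 = {1, 3, 4}  B3 = {2, 3, 5}
Tree: B1–B2, B1–B3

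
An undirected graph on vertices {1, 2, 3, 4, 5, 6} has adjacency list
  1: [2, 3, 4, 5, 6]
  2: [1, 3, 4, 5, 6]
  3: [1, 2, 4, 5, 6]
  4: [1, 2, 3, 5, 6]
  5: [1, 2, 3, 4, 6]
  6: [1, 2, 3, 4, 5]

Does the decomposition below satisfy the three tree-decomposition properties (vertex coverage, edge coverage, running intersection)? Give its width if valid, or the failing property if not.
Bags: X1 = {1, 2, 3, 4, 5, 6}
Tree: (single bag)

Yes; width 5.

Vertex coverage: the bags together contain {1, 2, 3, 4, 5, 6}, the full vertex set. Edge coverage: each edge of G has both endpoints in at least one bag. Running intersection: for every vertex, the bags containing it form a connected subtree. All three properties hold, so this is a valid tree decomposition of width max|bag| − 1 = 5, and hence tw(G) ≤ 5.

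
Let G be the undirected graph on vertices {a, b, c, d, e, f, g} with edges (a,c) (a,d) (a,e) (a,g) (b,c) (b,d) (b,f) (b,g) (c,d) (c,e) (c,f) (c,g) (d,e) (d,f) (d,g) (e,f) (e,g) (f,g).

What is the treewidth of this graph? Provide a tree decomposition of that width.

Treewidth 4.
One such decomposition:
Bags: B1 = {b, c, d, f, g}  B2 = {c, d, e, f, g}  B3 = {a, c, d, e, g}
Tree: B1–B2, B2–B3

Each bag holds 5 vertices, so the decomposition has width 4, which upper-bounds the treewidth. Conversely, {a, c, d, e, g} is a clique of size 5, and the vertices of any clique must share a bag in every tree decomposition; so some bag has ≥ 5 vertices and tw(G) ≥ 4. Hence tw(G) = 4 exactly.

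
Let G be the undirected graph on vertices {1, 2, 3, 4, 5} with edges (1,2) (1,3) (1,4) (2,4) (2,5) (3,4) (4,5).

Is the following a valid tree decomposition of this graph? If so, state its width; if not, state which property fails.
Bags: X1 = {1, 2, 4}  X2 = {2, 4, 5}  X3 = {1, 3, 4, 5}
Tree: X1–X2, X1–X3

A tree decomposition must satisfy three properties: every vertex lies in some bag; for every edge, both endpoints lie together in some bag; and for every vertex, the bags containing it form a connected subtree. Here bags containing vertex 5 are not connected in the tree, so the decomposition is invalid.

No — bags containing vertex 5 are not connected in the tree.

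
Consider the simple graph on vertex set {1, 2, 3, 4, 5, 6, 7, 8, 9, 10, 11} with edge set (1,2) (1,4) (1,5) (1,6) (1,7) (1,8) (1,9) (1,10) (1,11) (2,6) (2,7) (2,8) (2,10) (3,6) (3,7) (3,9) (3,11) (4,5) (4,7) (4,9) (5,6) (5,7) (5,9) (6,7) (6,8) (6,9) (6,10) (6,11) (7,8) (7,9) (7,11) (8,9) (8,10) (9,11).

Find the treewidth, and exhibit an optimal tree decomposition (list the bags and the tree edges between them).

Each bag holds 5 vertices, so the decomposition has width 4, which upper-bounds the treewidth. Conversely, {1, 4, 5, 7, 9} is a clique of size 5, and the vertices of any clique must share a bag in every tree decomposition; so some bag has ≥ 5 vertices and tw(G) ≥ 4. The upper and lower bounds meet at 4, so that is the treewidth.

Treewidth 4.
One optimal decomposition is:
Bags: B1 = {1, 5, 6, 7, 9}  B2 = {1, 6, 7, 9, 11}  B3 = {1, 4, 5, 7, 9}  B4 = {3, 6, 7, 9, 11}  B5 = {1, 6, 7, 8, 9}  B6 = {1, 2, 6, 7, 8}  B7 = {1, 2, 6, 8, 10}
Tree: B1–B2, B1–B3, B2–B4, B2–B5, B5–B6, B6–B7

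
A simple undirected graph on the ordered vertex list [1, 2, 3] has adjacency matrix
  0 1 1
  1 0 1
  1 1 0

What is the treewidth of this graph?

A width-2 tree decomposition is:
Bags: B1 = {1, 2, 3}
Tree: (single bag)
With just one bag of size 3, the width is 3 − 1 = 2, so tw(G) ≤ 2. Conversely, {1, 2, 3} is a clique of size 3, and the vertices of any clique must share a bag in every tree decomposition; so some bag has ≥ 3 vertices and tw(G) ≥ 2. Combining the bounds, tw(G) = 2.

2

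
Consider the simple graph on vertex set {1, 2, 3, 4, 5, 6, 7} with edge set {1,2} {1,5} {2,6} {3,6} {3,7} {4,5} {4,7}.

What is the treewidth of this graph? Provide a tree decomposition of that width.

Each bag holds 3 vertices, so the decomposition has width 2, which upper-bounds the treewidth. Since 7–3–6–2–1–5–4–7 is a cycle in G, G is not acyclic. Forests are exactly the graphs of treewidth ≤ 1, so tw(G) ≥ 2. Combining the bounds, tw(G) = 2.

Treewidth 2.
One optimal decomposition is:
Bags: B1 = {3, 6, 7}  B2 = {2, 6, 7}  B3 = {1, 2, 7}  B4 = {1, 5, 7}  B5 = {4, 5, 7}
Tree: B1–B2, B2–B3, B3–B4, B4–B5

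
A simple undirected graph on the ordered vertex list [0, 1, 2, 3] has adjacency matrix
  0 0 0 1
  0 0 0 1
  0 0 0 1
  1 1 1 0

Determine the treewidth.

1

A width-1 tree decomposition is:
Bags: B1 = {0, 3}  B2 = {1, 3}  B3 = {2, 3}
Tree: B1–B2, B2–B3
Each bag holds 2 vertices, so the decomposition has width 1, which upper-bounds the treewidth. Since G has at least one edge (e.g. 3–0), it is not an edgeless graph, so tw(G) ≥ 1. Hence tw(G) = 1 exactly.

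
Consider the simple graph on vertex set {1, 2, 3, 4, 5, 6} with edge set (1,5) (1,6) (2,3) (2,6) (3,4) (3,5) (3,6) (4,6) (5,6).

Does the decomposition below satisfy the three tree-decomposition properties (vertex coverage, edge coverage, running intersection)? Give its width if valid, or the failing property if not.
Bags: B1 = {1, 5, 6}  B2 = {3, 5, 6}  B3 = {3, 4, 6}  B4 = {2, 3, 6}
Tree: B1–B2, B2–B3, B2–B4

Yes; width 2.

Checking the three conditions: (i) the bags cover all of {1, 2, 3, 4, 5, 6}; (ii) for each edge, some bag contains both endpoints; (iii) the bags containing any fixed vertex form a subtree. All hold, so the decomposition is valid with width 3 − 1 = 2.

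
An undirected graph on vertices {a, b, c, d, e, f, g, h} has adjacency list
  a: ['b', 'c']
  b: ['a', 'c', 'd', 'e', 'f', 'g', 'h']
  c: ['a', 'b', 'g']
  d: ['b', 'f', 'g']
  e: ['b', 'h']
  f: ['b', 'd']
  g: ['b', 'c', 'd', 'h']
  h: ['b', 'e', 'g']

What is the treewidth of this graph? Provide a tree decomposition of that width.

Treewidth 2.
Bags: B1 = {b, g, h}  B2 = {b, d, g}  B3 = {b, e, h}  B4 = {b, c, g}  B5 = {b, d, f}  B6 = {a, b, c}
Tree: B1–B2, B1–B3, B1–B4, B2–B5, B4–B6

The largest bag has 3 vertices, giving width 2; this decomposition certifies tw(G) ≤ 2. For the lower bound, the 3 vertices {b, d, g} are pairwise adjacent, and any tree decomposition puts a clique entirely inside one bag — forcing width ≥ 2. Hence tw(G) = 2 exactly.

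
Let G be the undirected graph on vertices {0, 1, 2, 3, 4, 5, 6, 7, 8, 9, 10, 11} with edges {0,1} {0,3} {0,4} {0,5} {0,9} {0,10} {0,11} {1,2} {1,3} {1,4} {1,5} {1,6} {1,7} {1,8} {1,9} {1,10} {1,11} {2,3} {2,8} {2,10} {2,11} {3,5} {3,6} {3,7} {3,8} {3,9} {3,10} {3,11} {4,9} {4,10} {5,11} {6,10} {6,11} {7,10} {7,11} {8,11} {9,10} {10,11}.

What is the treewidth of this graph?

4

A width-4 tree decomposition is:
Bags: B1 = {0, 1, 3, 10, 11}  B2 = {1, 2, 3, 10, 11}  B3 = {1, 3, 6, 10, 11}  B4 = {1, 3, 7, 10, 11}  B5 = {1, 2, 3, 8, 11}  B6 = {0, 1, 3, 9, 10}  B7 = {0, 1, 4, 9, 10}  B8 = {0, 1, 3, 5, 11}
Tree: B1–B2, B2–B3, B1–B4, B2–B5, B1–B6, B6–B7, B1–B8
Every bag has size at most 5, so the width is 5 − 1 = 4 and tw(G) ≤ 4. Conversely, {0, 1, 3, 9, 10} is a clique of size 5, and the vertices of any clique must share a bag in every tree decomposition; so some bag has ≥ 5 vertices and tw(G) ≥ 4. The upper and lower bounds meet at 4, so that is the treewidth.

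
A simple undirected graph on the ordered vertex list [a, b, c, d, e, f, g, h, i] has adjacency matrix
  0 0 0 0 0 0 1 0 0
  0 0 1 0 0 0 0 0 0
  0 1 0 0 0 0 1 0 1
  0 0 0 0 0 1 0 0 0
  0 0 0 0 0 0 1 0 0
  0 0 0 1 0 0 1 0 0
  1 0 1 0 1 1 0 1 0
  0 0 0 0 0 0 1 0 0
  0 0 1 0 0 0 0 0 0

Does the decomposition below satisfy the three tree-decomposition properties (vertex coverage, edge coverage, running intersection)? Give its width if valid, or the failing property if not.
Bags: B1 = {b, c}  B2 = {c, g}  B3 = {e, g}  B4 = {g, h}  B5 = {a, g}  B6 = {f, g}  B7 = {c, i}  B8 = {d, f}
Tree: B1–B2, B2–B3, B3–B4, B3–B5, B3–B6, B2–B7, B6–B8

Vertex coverage: the bags together contain {a, b, c, d, e, f, g, h, i}, the full vertex set. Edge coverage: each edge of G has both endpoints in at least one bag. Running intersection: for every vertex, the bags containing it form a connected subtree. All three properties hold, so this is a valid tree decomposition of width max|bag| − 1 = 1, and hence tw(G) ≤ 1.

Yes; width 1.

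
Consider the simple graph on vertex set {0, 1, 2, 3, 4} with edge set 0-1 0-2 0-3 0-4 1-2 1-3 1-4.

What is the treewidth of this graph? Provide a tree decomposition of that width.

Each bag holds 3 vertices, so the decomposition has width 2, which upper-bounds the treewidth. On the other hand G contains the 3-clique {0, 1, 2}. A clique must lie in a single bag of any decomposition, so no decomposition can have width below 2. The upper and lower bounds meet at 2, so that is the treewidth.

Treewidth 2.
One such decomposition:
Bags: B1 = {0, 1, 3}  B2 = {0, 1, 2}  B3 = {0, 1, 4}
Tree: B1–B2, B2–B3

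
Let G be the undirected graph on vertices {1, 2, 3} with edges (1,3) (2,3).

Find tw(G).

A width-1 tree decomposition is:
Bags: B1 = {2, 3}  B2 = {1, 3}
Tree: B1–B2
The largest bag has 2 vertices, giving width 1; this decomposition certifies tw(G) ≤ 1. G has an edge, so its treewidth is at least 1. Therefore the treewidth is 1.

1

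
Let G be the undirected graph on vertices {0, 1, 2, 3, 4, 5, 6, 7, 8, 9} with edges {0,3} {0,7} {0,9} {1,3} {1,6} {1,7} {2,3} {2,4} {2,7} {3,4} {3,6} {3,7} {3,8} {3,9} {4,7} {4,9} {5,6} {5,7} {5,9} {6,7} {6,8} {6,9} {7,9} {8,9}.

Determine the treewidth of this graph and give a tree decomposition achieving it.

Every bag has size at most 4, so the width is 4 − 1 = 3 and tw(G) ≤ 3. On the other hand G contains the 4-clique {3, 6, 8, 9}. A clique must lie in a single bag of any decomposition, so no decomposition can have width below 3. Hence tw(G) = 3 exactly.

Treewidth 3.
Bags: B1 = {0, 3, 7, 9}  B2 = {3, 4, 7, 9}  B3 = {3, 6, 7, 9}  B4 = {5, 6, 7, 9}  B5 = {2, 3, 4, 7}  B6 = {3, 6, 8, 9}  B7 = {1, 3, 6, 7}
Tree: B1–B2, B2–B3, B3–B4, B2–B5, B3–B6, B3–B7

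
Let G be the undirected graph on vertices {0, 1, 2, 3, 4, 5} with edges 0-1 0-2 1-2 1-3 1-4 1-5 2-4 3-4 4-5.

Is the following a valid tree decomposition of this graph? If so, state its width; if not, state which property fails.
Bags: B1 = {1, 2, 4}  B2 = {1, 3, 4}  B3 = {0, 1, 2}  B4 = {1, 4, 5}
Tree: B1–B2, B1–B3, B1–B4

Yes; width 2.

Every vertex of G appears in some bag (union = {0, 1, 2, 3, 4, 5}); every edge is covered by a bag; and for each vertex v the set of bags containing v is connected in the bag tree. The decomposition is therefore valid. The largest bag has 3 vertices, so the width is 2.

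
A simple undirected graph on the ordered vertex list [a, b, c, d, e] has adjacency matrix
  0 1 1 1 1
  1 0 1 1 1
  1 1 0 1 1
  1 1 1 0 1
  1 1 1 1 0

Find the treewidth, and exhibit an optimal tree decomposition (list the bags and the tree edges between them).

Treewidth 4.
One optimal decomposition is:
Bags: B1 = {a, b, c, d, e}
Tree: (single bag)

With just one bag of size 5, the width is 5 − 1 = 4, so tw(G) ≤ 4. On the other hand G contains the 5-clique {a, b, c, d, e}. A clique must lie in a single bag of any decomposition, so no decomposition can have width below 4. Hence tw(G) = 4 exactly.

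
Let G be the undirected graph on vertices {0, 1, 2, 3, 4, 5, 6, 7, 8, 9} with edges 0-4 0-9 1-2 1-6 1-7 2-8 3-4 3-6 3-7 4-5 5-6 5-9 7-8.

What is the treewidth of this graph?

A width-2 tree decomposition is:
Bags: B1 = {2, 7, 8}  B2 = {1, 2, 7}  B3 = {1, 3, 7}  B4 = {1, 3, 6}  B5 = {3, 4, 6}  B6 = {4, 5, 6}  B7 = {0, 4, 5}  B8 = {0, 5, 9}
Tree: B1–B2, B2–B3, B3–B4, B4–B5, B5–B6, B6–B7, B7–B8
The largest bag has 3 vertices, giving width 2; this decomposition certifies tw(G) ≤ 2. The edges 8–2–1–7–8 form a cycle, so G is not a tree and its treewidth is at least 2. Therefore the treewidth is 2.

2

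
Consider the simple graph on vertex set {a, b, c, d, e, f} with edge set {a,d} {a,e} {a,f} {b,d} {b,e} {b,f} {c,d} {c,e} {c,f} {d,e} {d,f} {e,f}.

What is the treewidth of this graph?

A width-3 tree decomposition is:
Bags: B1 = {b, d, e, f}  B2 = {a, d, e, f}  B3 = {c, d, e, f}
Tree: B1–B2, B1–B3
The largest bag has 4 vertices, giving width 3; this decomposition certifies tw(G) ≤ 3. For the lower bound, the 4 vertices {c, d, e, f} are pairwise adjacent, and any tree decomposition puts a clique entirely inside one bag — forcing width ≥ 3. Therefore the treewidth is 3.

3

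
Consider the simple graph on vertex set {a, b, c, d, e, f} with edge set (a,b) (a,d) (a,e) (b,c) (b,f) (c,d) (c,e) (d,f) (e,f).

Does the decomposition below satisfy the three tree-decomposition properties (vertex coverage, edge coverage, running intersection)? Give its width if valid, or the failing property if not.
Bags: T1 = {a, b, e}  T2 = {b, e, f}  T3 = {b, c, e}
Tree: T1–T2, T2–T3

A tree decomposition must satisfy three properties: every vertex lies in some bag; for every edge, both endpoints lie together in some bag; and for every vertex, the bags containing it form a connected subtree. Here vertex d appears in no bag, so the decomposition is invalid.

No — vertex d appears in no bag.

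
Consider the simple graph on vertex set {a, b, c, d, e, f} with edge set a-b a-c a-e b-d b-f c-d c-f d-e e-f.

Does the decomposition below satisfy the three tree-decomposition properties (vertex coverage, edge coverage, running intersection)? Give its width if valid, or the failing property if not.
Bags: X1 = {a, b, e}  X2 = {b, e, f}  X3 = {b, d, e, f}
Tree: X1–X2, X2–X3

No — vertex c appears in no bag.

A tree decomposition must satisfy three properties: every vertex lies in some bag; for every edge, both endpoints lie together in some bag; and for every vertex, the bags containing it form a connected subtree. Here vertex c appears in no bag, so the decomposition is invalid.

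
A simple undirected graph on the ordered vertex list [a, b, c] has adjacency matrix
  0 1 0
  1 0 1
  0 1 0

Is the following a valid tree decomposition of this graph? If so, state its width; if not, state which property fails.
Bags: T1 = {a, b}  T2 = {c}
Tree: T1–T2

No — edge (b,c) lies in no bag.

A tree decomposition must satisfy three properties: every vertex lies in some bag; for every edge, both endpoints lie together in some bag; and for every vertex, the bags containing it form a connected subtree. Here edge (b,c) lies in no bag, so the decomposition is invalid.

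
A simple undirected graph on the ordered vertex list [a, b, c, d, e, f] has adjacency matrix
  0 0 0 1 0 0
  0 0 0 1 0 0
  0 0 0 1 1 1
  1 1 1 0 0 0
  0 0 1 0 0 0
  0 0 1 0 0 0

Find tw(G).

A width-1 tree decomposition is:
Bags: B1 = {a, d}  B2 = {c, d}  B3 = {c, f}  B4 = {b, d}  B5 = {c, e}
Tree: B1–B2, B2–B3, B1–B4, B3–B5
Every bag has size at most 2, so the width is 2 − 1 = 1 and tw(G) ≤ 1. Since G has at least one edge (e.g. d–a), it is not an edgeless graph, so tw(G) ≥ 1. Hence tw(G) = 1 exactly.

1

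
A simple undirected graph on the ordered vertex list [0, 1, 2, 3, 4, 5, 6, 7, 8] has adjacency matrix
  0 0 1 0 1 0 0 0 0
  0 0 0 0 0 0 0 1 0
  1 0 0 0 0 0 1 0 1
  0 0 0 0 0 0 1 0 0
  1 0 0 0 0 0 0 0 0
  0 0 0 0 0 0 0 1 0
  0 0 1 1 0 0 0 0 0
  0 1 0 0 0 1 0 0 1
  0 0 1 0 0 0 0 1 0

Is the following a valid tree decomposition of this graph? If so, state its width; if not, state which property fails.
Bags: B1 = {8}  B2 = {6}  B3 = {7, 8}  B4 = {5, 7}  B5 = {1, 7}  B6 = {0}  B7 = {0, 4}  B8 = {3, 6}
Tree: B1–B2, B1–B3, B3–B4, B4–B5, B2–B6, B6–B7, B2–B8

A tree decomposition must satisfy three properties: every vertex lies in some bag; for every edge, both endpoints lie together in some bag; and for every vertex, the bags containing it form a connected subtree. Here vertex 2 appears in no bag, so the decomposition is invalid.

No — vertex 2 appears in no bag.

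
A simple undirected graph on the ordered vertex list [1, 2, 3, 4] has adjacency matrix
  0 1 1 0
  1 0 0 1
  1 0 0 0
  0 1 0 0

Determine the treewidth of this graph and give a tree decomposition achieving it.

The largest bag has 2 vertices, giving width 1; this decomposition certifies tw(G) ≤ 1. Since G has at least one edge (e.g. 1–3), it is not an edgeless graph, so tw(G) ≥ 1. Hence tw(G) = 1 exactly.

Treewidth 1.
One optimal decomposition is:
Bags: B1 = {1, 3}  B2 = {1, 2}  B3 = {2, 4}
Tree: B1–B2, B2–B3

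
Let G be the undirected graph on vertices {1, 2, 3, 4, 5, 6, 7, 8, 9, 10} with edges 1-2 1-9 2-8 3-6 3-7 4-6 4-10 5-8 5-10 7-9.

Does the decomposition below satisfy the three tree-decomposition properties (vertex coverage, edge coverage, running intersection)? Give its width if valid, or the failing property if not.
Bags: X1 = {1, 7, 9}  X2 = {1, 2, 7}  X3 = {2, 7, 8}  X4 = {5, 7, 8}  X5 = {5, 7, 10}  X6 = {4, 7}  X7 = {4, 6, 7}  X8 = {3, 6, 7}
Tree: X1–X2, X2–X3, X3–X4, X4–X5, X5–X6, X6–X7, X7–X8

No — edge (10,4) lies in no bag.

A tree decomposition must satisfy three properties: every vertex lies in some bag; for every edge, both endpoints lie together in some bag; and for every vertex, the bags containing it form a connected subtree. Here edge (10,4) lies in no bag, so the decomposition is invalid.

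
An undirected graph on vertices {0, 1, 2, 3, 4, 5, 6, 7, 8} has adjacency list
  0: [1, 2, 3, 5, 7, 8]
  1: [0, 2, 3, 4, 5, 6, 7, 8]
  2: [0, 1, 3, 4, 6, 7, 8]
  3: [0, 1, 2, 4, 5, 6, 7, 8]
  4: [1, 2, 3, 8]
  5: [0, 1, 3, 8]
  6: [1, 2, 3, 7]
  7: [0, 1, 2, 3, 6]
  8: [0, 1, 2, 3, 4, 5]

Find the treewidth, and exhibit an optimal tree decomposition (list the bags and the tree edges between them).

Each bag holds 5 vertices, so the decomposition has width 4, which upper-bounds the treewidth. On the other hand G contains the 5-clique {0, 1, 2, 3, 8}. A clique must lie in a single bag of any decomposition, so no decomposition can have width below 4. Hence tw(G) = 4 exactly.

Treewidth 4.
One optimal decomposition is:
Bags: B1 = {0, 1, 3, 5, 8}  B2 = {0, 1, 2, 3, 8}  B3 = {0, 1, 2, 3, 7}  B4 = {1, 2, 3, 4, 8}  B5 = {1, 2, 3, 6, 7}
Tree: B1–B2, B2–B3, B2–B4, B3–B5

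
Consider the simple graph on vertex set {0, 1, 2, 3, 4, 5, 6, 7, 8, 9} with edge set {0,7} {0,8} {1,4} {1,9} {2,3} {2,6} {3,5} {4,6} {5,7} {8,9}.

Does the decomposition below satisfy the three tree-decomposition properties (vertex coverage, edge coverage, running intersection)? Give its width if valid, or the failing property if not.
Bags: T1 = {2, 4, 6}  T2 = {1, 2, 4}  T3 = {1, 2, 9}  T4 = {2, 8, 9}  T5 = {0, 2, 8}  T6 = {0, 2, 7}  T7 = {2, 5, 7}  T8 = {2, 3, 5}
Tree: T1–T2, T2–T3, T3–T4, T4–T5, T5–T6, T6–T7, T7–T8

Vertex coverage: the bags together contain {0, 1, 2, 3, 4, 5, 6, 7, 8, 9}, the full vertex set. Edge coverage: each edge of G has both endpoints in at least one bag. Running intersection: for every vertex, the bags containing it form a connected subtree. All three properties hold, so this is a valid tree decomposition of width max|bag| − 1 = 2, and hence tw(G) ≤ 2.

Yes; width 2.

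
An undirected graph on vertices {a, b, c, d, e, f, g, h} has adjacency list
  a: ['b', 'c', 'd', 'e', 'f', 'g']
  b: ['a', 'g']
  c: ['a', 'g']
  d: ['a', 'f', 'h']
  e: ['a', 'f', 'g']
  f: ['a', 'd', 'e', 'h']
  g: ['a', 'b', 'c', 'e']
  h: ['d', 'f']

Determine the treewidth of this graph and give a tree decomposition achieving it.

Treewidth 2.
One such decomposition:
Bags: B1 = {a, e, f}  B2 = {a, d, f}  B3 = {d, f, h}  B4 = {a, e, g}  B5 = {a, c, g}  B6 = {a, b, g}
Tree: B1–B2, B2–B3, B1–B4, B4–B5, B5–B6

Each bag holds 3 vertices, so the decomposition has width 2, which upper-bounds the treewidth. For the lower bound, the 3 vertices {d, f, h} are pairwise adjacent, and any tree decomposition puts a clique entirely inside one bag — forcing width ≥ 2. Hence tw(G) = 2 exactly.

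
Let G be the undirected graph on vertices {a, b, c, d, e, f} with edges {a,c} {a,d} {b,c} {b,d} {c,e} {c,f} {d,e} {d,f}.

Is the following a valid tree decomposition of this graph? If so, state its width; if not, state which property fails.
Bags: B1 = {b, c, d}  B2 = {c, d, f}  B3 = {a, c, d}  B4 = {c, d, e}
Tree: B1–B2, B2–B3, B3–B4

Yes; width 2.

Checking the three conditions: (i) the bags cover all of {a, b, c, d, e, f}; (ii) for each edge, some bag contains both endpoints; (iii) the bags containing any fixed vertex form a subtree. All hold, so the decomposition is valid with width 3 − 1 = 2.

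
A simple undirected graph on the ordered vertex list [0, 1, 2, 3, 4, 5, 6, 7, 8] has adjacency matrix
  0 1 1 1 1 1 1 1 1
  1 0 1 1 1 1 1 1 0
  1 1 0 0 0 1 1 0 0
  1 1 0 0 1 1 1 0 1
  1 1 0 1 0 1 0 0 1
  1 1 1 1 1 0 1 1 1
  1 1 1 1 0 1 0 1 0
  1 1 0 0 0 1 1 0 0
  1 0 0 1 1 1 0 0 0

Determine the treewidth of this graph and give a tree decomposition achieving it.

Each bag holds 5 vertices, so the decomposition has width 4, which upper-bounds the treewidth. For the lower bound, the 5 vertices {0, 3, 4, 5, 8} are pairwise adjacent, and any tree decomposition puts a clique entirely inside one bag — forcing width ≥ 4. Therefore the treewidth is 4.

Treewidth 4.
One such decomposition:
Bags: B1 = {0, 1, 3, 5, 6}  B2 = {0, 1, 3, 4, 5}  B3 = {0, 1, 2, 5, 6}  B4 = {0, 1, 5, 6, 7}  B5 = {0, 3, 4, 5, 8}
Tree: B1–B2, B1–B3, B3–B4, B2–B5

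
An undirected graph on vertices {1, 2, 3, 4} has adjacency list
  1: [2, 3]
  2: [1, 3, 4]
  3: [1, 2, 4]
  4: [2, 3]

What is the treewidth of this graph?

2

A width-2 tree decomposition is:
Bags: B1 = {2, 3, 4}  B2 = {1, 2, 3}
Tree: B1–B2
Each bag holds 3 vertices, so the decomposition has width 2, which upper-bounds the treewidth. Conversely, {1, 2, 3} is a clique of size 3, and the vertices of any clique must share a bag in every tree decomposition; so some bag has ≥ 3 vertices and tw(G) ≥ 2. The upper and lower bounds meet at 2, so that is the treewidth.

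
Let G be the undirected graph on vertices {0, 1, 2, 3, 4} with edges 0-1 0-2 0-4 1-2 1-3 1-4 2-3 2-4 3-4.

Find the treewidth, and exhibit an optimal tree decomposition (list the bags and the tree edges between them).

Treewidth 3.
Bags: B1 = {1, 2, 3, 4}  B2 = {0, 1, 2, 4}
Tree: B1–B2

Each bag holds 4 vertices, so the decomposition has width 3, which upper-bounds the treewidth. On the other hand G contains the 4-clique {0, 1, 2, 4}. A clique must lie in a single bag of any decomposition, so no decomposition can have width below 3. Therefore the treewidth is 3.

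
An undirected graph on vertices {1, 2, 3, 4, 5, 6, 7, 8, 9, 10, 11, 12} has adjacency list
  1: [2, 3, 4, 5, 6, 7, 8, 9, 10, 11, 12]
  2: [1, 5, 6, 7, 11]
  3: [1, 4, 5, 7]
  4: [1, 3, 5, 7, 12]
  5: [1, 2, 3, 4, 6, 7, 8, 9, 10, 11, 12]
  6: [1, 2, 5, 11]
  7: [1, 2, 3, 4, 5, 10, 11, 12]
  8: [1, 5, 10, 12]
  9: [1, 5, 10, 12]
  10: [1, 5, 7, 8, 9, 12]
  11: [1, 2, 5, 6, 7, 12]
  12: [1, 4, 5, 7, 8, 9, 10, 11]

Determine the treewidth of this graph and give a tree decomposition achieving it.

Each bag holds 5 vertices, so the decomposition has width 4, which upper-bounds the treewidth. On the other hand G contains the 5-clique {1, 5, 8, 10, 12}. A clique must lie in a single bag of any decomposition, so no decomposition can have width below 4. Therefore the treewidth is 4.

Treewidth 4.
One such decomposition:
Bags: B1 = {1, 4, 5, 7, 12}  B2 = {1, 5, 7, 11, 12}  B3 = {1, 2, 5, 7, 11}  B4 = {1, 5, 7, 10, 12}  B5 = {1, 2, 5, 6, 11}  B6 = {1, 3, 4, 5, 7}  B7 = {1, 5, 8, 10, 12}  B8 = {1, 5, 9, 10, 12}
Tree: B1–B2, B2–B3, B1–B4, B3–B5, B1–B6, B4–B7, B7–B8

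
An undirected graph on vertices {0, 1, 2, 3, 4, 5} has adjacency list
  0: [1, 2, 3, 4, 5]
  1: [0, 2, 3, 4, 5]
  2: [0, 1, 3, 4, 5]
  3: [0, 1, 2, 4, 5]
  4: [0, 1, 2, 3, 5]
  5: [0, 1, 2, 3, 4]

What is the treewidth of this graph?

5

A width-5 tree decomposition is:
Bags: B1 = {0, 1, 2, 3, 4, 5}
Tree: (single bag)
With just one bag of size 6, the width is 6 − 1 = 5, so tw(G) ≤ 5. For the lower bound, the 6 vertices {0, 1, 2, 3, 4, 5} are pairwise adjacent, and any tree decomposition puts a clique entirely inside one bag — forcing width ≥ 5. Combining the bounds, tw(G) = 5.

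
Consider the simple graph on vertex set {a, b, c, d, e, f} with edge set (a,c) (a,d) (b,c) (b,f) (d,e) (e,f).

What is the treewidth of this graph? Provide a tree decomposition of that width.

The largest bag has 3 vertices, giving width 2; this decomposition certifies tw(G) ≤ 2. Since f–b–c–a–d–e–f is a cycle in G, G is not acyclic. Forests are exactly the graphs of treewidth ≤ 1, so tw(G) ≥ 2. Combining the bounds, tw(G) = 2.

Treewidth 2.
One optimal decomposition is:
Bags: B1 = {b, c, f}  B2 = {a, c, f}  B3 = {a, d, f}  B4 = {d, e, f}
Tree: B1–B2, B2–B3, B3–B4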